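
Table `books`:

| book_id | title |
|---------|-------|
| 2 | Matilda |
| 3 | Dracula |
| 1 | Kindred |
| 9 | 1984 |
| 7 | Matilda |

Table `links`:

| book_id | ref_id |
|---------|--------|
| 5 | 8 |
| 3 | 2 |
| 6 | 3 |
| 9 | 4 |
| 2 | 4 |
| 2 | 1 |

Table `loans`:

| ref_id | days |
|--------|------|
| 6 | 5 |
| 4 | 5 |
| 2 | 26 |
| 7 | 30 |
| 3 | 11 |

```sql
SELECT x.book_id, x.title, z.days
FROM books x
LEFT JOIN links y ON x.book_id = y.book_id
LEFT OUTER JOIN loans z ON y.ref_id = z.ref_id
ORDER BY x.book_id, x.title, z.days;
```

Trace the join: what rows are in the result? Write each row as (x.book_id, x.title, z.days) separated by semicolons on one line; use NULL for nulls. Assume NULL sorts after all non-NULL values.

(1, Kindred, NULL); (2, Matilda, 5); (2, Matilda, NULL); (3, Dracula, 26); (7, Matilda, NULL); (9, 1984, 5)

Evaluate left to right. First `books x LEFT JOIN links y` on book_id: 6 row(s).
Then LEFT JOIN `loans z` on ref_id: each of those 6 rows is kept; rows whose y.ref_id has no match in z get NULL for z's columns.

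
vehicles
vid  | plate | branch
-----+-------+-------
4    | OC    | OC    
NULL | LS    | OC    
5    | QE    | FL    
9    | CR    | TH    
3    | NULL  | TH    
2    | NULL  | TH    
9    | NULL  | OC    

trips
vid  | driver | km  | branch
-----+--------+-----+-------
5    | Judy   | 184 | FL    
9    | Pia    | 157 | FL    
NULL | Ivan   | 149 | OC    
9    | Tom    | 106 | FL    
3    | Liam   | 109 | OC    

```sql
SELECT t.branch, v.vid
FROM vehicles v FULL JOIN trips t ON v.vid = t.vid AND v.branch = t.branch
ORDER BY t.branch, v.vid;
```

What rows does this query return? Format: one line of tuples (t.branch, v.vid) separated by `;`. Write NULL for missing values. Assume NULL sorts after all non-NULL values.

(FL, 5); (FL, NULL); (FL, NULL); (OC, NULL); (OC, NULL); (NULL, 2); (NULL, 3); (NULL, 4); (NULL, 9); (NULL, 9); (NULL, NULL)

FULL OUTER JOIN keeps every row from both sides; unmatched rows get NULL for the other side's columns.
Matching on v.vid = t.vid AND v.branch = t.branch. A NULL in a compared column never satisfies the condition.
Matched pairs: 1; unmatched v rows kept: 6; unmatched t rows kept: 4.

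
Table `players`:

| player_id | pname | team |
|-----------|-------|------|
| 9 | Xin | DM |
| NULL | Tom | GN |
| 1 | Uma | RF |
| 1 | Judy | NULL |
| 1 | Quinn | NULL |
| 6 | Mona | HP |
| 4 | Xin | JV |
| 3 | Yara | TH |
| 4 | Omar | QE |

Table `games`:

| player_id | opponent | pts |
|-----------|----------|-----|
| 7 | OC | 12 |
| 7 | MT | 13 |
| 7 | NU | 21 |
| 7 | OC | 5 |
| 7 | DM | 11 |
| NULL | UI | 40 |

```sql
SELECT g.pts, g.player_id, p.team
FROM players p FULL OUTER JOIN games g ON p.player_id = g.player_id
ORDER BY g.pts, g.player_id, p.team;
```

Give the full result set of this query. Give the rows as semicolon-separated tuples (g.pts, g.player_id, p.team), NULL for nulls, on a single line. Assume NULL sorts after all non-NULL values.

FULL OUTER JOIN keeps every row from both sides; unmatched rows get NULL for the other side's columns.
Matching on p.player_id = g.player_id. A NULL in a compared column never satisfies the condition.
- p[0] player_id=9 → no match; kept with NULLs on the g side.
- p[1] player_id=NULL → no match; kept with NULLs on the g side.
- p[2] player_id=1 → no match; kept with NULLs on the g side.
- p[3] player_id=1 → no match; kept with NULLs on the g side.
- p[4] player_id=1 → no match; kept with NULLs on the g side.
- p[5] player_id=6 → no match; kept with NULLs on the g side.
- p[6] player_id=4 → no match; kept with NULLs on the g side.
- p[7] player_id=3 → no match; kept with NULLs on the g side.
- p[8] player_id=4 → no match; kept with NULLs on the g side.
- 6 row(s) from g found no p partner → padded with NULL.

(5, 7, NULL); (11, 7, NULL); (12, 7, NULL); (13, 7, NULL); (21, 7, NULL); (40, NULL, NULL); (NULL, NULL, DM); (NULL, NULL, GN); (NULL, NULL, HP); (NULL, NULL, JV); (NULL, NULL, QE); (NULL, NULL, RF); (NULL, NULL, TH); (NULL, NULL, NULL); (NULL, NULL, NULL)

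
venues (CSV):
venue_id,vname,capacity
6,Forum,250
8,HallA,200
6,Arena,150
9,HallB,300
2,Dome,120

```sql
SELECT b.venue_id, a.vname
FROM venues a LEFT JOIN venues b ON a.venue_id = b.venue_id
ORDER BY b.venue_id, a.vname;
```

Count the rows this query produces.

7

LEFT JOIN keeps every row from `venues a`; unmatched rows get NULL for `venues b`'s columns.
Matching on a.venue_id = b.venue_id.
- venue_id=6: 2 matching b row(s), so 2 row(s) emitted.
- venue_id=8: 1 matching b row(s), so 1 row(s) emitted.
- venue_id=6: 2 matching b row(s), so 2 row(s) emitted.
- venue_id=9: 1 matching b row(s), so 1 row(s) emitted.
- venue_id=2: 1 matching b row(s), so 1 row(s) emitted.
Total: 7 rows.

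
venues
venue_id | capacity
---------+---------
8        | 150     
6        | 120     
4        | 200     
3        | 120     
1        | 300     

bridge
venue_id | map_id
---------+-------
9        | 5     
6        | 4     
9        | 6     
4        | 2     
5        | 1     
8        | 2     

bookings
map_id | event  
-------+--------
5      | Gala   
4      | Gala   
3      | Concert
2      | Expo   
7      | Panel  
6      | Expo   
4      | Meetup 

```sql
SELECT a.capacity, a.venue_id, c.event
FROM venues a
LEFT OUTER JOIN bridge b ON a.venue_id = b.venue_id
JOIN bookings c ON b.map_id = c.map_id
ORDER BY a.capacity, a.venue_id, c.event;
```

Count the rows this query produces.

4

Joins associate left-to-right: venues LEFT JOIN bridge on venue_id gives 5 intermediate row(s).
Then INNER JOIN `bookings c` on map_id: keep only rows whose b.map_id appears in c.
Result: 4 row(s).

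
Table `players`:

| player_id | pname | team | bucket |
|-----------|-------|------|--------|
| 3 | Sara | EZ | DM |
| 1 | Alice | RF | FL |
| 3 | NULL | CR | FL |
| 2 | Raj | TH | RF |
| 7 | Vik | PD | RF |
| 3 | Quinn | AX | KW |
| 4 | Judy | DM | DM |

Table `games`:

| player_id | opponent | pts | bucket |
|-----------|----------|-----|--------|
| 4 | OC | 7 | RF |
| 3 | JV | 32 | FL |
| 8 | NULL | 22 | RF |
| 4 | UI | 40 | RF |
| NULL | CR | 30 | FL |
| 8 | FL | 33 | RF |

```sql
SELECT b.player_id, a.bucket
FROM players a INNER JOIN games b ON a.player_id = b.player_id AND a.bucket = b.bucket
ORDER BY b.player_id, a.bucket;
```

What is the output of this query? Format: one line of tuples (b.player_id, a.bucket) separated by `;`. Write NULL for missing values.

(3, FL)

INNER JOIN keeps only pairs where the ON condition holds.
Matching on a.player_id = b.player_id AND a.bucket = b.bucket. A NULL in a compared column never satisfies the condition.
- a row (player_id=3, bucket=DM): no match → dropped.
- a row (player_id=1, bucket=FL): no match → dropped.
- a row (player_id=3, bucket=FL): matches 1 b row(s) → 1 output row(s).
- a row (player_id=2, bucket=RF): no match → dropped.
- a row (player_id=7, bucket=RF): no match → dropped.
- a row (player_id=3, bucket=KW): no match → dropped.
- a row (player_id=4, bucket=DM): no match → dropped.
After projecting and ordering:
b.player_id | a.bucket
3 | FL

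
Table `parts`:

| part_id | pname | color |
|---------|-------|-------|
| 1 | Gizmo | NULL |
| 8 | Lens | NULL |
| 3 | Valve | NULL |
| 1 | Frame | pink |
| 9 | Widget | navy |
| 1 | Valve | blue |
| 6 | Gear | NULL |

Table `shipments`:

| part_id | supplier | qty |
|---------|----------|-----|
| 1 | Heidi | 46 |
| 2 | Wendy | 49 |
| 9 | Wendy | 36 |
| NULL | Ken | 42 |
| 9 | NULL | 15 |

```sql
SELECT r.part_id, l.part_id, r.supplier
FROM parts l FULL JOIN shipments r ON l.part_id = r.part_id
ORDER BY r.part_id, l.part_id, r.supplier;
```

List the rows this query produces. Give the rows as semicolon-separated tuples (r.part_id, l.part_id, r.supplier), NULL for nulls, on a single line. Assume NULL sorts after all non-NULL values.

(1, 1, Heidi); (1, 1, Heidi); (1, 1, Heidi); (2, NULL, Wendy); (9, 9, Wendy); (9, 9, NULL); (NULL, 3, NULL); (NULL, 6, NULL); (NULL, 8, NULL); (NULL, NULL, Ken)

FULL OUTER JOIN keeps every row from both sides; unmatched rows get NULL for the other side's columns.
Matching on l.part_id = r.part_id. A NULL in a compared column never satisfies the condition.
- l[0] part_id=1 → 1 match(es) in r → 1 row(s).
- l[1] part_id=8 → no match; kept with NULLs on the r side.
- l[2] part_id=3 → no match; kept with NULLs on the r side.
- l[3] part_id=1 → 1 match(es) in r → 1 row(s).
- l[4] part_id=9 → 2 match(es) in r → 2 row(s).
- l[5] part_id=1 → 1 match(es) in r → 1 row(s).
- l[6] part_id=6 → no match; kept with NULLs on the r side.
- 2 row(s) from r found no l partner → padded with NULL.
After projecting and ordering:
r.part_id | l.part_id | r.supplier
1 | 1 | Heidi
1 | 1 | Heidi
1 | 1 | Heidi
2 | NULL | Wendy
9 | 9 | Wendy
9 | 9 | NULL
NULL | 3 | NULL
NULL | 6 | NULL
NULL | 8 | NULL
NULL | NULL | Ken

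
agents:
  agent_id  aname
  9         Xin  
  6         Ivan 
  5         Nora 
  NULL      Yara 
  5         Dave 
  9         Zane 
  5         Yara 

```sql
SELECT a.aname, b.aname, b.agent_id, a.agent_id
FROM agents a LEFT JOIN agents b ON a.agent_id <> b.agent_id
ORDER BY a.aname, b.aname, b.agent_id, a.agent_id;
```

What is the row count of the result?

LEFT JOIN keeps every row from `agents a`; unmatched rows get NULL for `agents b`'s columns.
Matching on a.agent_id <> b.agent_id. A NULL in a compared column never satisfies the condition.
- a row (agent_id=9): matches 4 b row(s) → 4 output row(s).
- a row (agent_id=6): matches 5 b row(s) → 5 output row(s).
- a row (agent_id=5): matches 3 b row(s) → 3 output row(s).
- a row (agent_id=NULL): no match → kept, b columns NULL.
- a row (agent_id=5): matches 3 b row(s) → 3 output row(s).
- a row (agent_id=9): matches 4 b row(s) → 4 output row(s).
- a row (agent_id=5): matches 3 b row(s) → 3 output row(s).
Total: 22 matched + 1 padded = 23 rows.

23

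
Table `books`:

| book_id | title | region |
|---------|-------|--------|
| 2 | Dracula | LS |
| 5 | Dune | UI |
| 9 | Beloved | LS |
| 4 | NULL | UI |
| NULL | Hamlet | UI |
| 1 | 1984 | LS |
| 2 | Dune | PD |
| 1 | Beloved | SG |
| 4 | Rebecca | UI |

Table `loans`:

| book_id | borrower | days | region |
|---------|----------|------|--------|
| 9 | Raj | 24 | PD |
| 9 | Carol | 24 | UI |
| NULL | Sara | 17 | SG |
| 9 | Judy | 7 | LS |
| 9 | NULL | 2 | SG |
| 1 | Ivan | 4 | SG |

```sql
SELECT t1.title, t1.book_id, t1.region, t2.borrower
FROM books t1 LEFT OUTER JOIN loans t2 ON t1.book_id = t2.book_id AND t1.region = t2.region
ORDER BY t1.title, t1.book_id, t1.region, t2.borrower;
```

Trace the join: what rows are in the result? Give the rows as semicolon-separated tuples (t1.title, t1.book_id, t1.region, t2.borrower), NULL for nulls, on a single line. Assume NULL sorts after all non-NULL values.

(1984, 1, LS, NULL); (Beloved, 1, SG, Ivan); (Beloved, 9, LS, Judy); (Dracula, 2, LS, NULL); (Dune, 2, PD, NULL); (Dune, 5, UI, NULL); (Hamlet, NULL, UI, NULL); (Rebecca, 4, UI, NULL); (NULL, 4, UI, NULL)

LEFT JOIN keeps every row from `books`; unmatched rows get NULL for `loans`'s columns.
Matching on t1.book_id = t2.book_id AND t1.region = t2.region. A NULL in a compared column never satisfies the condition.
- t1 (book_id=2, region=LS) has no partner → padded with NULL.
- t1 (book_id=5, region=UI) has no partner → padded with NULL.
- t1 (book_id=9, region=LS) pairs with 1 row(s) of t2.
- t1 (book_id=4, region=UI) has no partner → padded with NULL.
- t1 (book_id=NULL, region=UI) has no partner → padded with NULL.
- t1 (book_id=1, region=LS) has no partner → padded with NULL.
- t1 (book_id=2, region=PD) has no partner → padded with NULL.
- t1 (book_id=1, region=SG) pairs with 1 row(s) of t2.
- t1 (book_id=4, region=UI) has no partner → padded with NULL.
After projecting and ordering:
t1.title | t1.book_id | t1.region | t2.borrower
1984 | 1 | LS | NULL
Beloved | 1 | SG | Ivan
Beloved | 9 | LS | Judy
Dracula | 2 | LS | NULL
Dune | 2 | PD | NULL
Dune | 5 | UI | NULL
Hamlet | NULL | UI | NULL
Rebecca | 4 | UI | NULL
NULL | 4 | UI | NULL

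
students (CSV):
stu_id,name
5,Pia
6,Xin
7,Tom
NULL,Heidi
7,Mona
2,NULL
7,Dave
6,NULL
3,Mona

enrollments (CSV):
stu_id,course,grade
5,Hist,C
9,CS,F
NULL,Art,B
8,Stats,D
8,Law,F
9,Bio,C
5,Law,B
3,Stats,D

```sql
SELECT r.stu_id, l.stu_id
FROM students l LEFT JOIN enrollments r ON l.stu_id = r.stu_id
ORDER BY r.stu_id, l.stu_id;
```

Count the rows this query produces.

10

LEFT JOIN keeps every row from `students`; unmatched rows get NULL for `enrollments`'s columns.
Matching on l.stu_id = r.stu_id. A NULL in a compared column never satisfies the condition.
- l row (stu_id=5): matches 2 r row(s) → 2 output row(s).
- l row (stu_id=6): no match → kept, r columns NULL.
- l row (stu_id=7): no match → kept, r columns NULL.
- l row (stu_id=NULL): no match → kept, r columns NULL.
- l row (stu_id=7): no match → kept, r columns NULL.
- l row (stu_id=2): no match → kept, r columns NULL.
- l row (stu_id=7): no match → kept, r columns NULL.
- l row (stu_id=6): no match → kept, r columns NULL.
- l row (stu_id=3): matches 1 r row(s) → 1 output row(s).
Total: 3 matched + 7 padded = 10 rows.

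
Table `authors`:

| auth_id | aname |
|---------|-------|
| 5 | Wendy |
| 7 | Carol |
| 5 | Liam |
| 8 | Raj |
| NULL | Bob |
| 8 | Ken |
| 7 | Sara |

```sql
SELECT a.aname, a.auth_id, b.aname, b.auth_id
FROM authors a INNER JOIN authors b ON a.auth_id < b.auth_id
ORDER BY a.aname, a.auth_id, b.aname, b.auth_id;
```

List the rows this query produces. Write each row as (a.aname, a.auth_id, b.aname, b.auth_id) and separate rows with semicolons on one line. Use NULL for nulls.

INNER JOIN keeps only pairs where the ON condition holds.
Matching on a.auth_id < b.auth_id. A NULL in a compared column never satisfies the condition.
Matched pairs: 12.

(Carol, 7, Ken, 8); (Carol, 7, Raj, 8); (Liam, 5, Carol, 7); (Liam, 5, Ken, 8); (Liam, 5, Raj, 8); (Liam, 5, Sara, 7); (Sara, 7, Ken, 8); (Sara, 7, Raj, 8); (Wendy, 5, Carol, 7); (Wendy, 5, Ken, 8); (Wendy, 5, Raj, 8); (Wendy, 5, Sara, 7)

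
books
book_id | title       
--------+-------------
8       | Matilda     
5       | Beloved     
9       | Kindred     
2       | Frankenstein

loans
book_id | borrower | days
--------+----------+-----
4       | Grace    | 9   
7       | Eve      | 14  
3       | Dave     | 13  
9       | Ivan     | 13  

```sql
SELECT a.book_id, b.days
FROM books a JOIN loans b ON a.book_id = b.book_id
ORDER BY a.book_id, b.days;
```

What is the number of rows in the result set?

1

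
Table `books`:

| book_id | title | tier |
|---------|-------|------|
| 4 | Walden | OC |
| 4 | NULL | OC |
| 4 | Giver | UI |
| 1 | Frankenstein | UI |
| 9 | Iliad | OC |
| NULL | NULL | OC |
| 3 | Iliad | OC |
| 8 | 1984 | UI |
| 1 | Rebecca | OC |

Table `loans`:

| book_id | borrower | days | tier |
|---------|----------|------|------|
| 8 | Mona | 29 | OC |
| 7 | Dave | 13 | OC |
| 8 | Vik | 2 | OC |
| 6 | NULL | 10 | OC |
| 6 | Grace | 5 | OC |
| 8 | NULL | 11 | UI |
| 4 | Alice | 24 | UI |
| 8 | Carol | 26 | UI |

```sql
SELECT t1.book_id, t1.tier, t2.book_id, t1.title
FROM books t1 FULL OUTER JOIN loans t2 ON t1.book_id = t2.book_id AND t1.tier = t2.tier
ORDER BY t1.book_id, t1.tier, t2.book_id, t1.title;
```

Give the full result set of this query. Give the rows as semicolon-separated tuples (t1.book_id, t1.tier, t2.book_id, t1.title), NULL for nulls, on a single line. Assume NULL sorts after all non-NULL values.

(1, OC, NULL, Rebecca); (1, UI, NULL, Frankenstein); (3, OC, NULL, Iliad); (4, OC, NULL, Walden); (4, OC, NULL, NULL); (4, UI, 4, Giver); (8, UI, 8, 1984); (8, UI, 8, 1984); (9, OC, NULL, Iliad); (NULL, OC, NULL, NULL); (NULL, NULL, 6, NULL); (NULL, NULL, 6, NULL); (NULL, NULL, 7, NULL); (NULL, NULL, 8, NULL); (NULL, NULL, 8, NULL)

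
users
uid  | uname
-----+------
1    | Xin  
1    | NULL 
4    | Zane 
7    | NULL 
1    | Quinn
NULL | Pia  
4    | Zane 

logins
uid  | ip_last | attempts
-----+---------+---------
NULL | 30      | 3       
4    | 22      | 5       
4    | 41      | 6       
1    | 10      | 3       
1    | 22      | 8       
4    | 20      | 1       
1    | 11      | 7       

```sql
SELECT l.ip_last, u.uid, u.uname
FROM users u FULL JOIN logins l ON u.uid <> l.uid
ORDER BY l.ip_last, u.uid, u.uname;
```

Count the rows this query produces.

FULL OUTER JOIN keeps every row from both sides; unmatched rows get NULL for the other side's columns.
Matching on u.uid <> l.uid. A NULL in a compared column never satisfies the condition.
- u (uid=1) pairs with 3 row(s) of l.
- u (uid=1) pairs with 3 row(s) of l.
- u (uid=4) pairs with 3 row(s) of l.
- u (uid=7) pairs with 6 row(s) of l.
- u (uid=1) pairs with 3 row(s) of l.
- u (uid=NULL) has no partner → padded with NULL.
- u (uid=4) pairs with 3 row(s) of l.
- 1 l row(s) had no u match → kept, u columns NULL.
Total: 21 matched + 2 padded = 23 rows.

23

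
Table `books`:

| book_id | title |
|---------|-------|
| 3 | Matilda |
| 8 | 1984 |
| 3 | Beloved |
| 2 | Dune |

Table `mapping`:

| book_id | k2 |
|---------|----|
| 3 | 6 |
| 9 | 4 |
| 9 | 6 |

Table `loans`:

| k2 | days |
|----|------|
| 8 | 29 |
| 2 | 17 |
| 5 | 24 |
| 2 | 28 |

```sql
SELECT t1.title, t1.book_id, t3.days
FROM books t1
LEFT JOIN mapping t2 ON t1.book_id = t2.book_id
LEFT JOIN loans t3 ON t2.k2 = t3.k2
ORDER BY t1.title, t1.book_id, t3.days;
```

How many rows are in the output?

Joins associate left-to-right: books LEFT JOIN mapping on book_id gives 4 intermediate row(s).
Then LEFT JOIN `loans t3` on k2: each of those 4 rows is kept; rows whose t2.k2 has no match in t3 get NULL for t3's columns.
Result: 4 row(s).

4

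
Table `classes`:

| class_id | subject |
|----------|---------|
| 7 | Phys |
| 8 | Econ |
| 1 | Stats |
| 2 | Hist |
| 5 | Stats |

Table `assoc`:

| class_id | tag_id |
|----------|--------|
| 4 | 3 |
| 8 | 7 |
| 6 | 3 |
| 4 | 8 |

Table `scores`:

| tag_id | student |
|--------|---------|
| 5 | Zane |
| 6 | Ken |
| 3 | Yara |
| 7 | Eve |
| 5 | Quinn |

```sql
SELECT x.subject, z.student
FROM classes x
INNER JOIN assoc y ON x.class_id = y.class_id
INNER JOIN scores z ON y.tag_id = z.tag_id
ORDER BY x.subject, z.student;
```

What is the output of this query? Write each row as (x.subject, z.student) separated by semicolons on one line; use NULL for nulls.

Step 1 — x INNER JOIN y on class_id → 1 row(s).
Then INNER JOIN `scores z` on tag_id: keep only rows whose y.tag_id appears in z.

(Econ, Eve)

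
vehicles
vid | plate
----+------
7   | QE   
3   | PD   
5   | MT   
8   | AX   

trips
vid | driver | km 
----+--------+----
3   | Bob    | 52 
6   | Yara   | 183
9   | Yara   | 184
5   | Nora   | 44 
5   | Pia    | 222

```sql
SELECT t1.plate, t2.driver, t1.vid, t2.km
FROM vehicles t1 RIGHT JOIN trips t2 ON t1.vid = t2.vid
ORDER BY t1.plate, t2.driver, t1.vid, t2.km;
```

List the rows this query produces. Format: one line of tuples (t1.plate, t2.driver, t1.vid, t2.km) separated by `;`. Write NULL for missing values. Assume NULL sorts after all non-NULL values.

RIGHT JOIN keeps every row from `trips`; unmatched rows get NULL for `vehicles`'s columns.
Matching on t1.vid = t2.vid.
- t1 (vid=7) has no partner in t2.
- t1 (vid=3) pairs with 1 row(s) of t2.
- t1 (vid=5) pairs with 2 row(s) of t2.
- t1 (vid=8) has no partner in t2.
- 2 t2 row(s) had no t1 match → kept, t1 columns NULL.
After projecting and ordering:
t1.plate | t2.driver | t1.vid | t2.km
MT | Nora | 5 | 44
MT | Pia | 5 | 222
PD | Bob | 3 | 52
NULL | Yara | NULL | 183
NULL | Yara | NULL | 184

(MT, Nora, 5, 44); (MT, Pia, 5, 222); (PD, Bob, 3, 52); (NULL, Yara, NULL, 183); (NULL, Yara, NULL, 184)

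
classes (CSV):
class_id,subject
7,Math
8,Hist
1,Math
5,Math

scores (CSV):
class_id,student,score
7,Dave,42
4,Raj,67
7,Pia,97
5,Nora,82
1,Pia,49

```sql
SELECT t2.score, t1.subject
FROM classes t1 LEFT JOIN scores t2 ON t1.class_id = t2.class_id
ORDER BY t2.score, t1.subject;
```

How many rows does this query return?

5

LEFT JOIN keeps every row from `classes`; unmatched rows get NULL for `scores`'s columns.
Matching on t1.class_id = t2.class_id.
- t1 row (class_id=7): matches 2 t2 row(s) → 2 output row(s).
- t1 row (class_id=8): no match → kept, t2 columns NULL.
- t1 row (class_id=1): matches 1 t2 row(s) → 1 output row(s).
- t1 row (class_id=5): matches 1 t2 row(s) → 1 output row(s).
Total: 4 matched + 1 padded = 5 rows.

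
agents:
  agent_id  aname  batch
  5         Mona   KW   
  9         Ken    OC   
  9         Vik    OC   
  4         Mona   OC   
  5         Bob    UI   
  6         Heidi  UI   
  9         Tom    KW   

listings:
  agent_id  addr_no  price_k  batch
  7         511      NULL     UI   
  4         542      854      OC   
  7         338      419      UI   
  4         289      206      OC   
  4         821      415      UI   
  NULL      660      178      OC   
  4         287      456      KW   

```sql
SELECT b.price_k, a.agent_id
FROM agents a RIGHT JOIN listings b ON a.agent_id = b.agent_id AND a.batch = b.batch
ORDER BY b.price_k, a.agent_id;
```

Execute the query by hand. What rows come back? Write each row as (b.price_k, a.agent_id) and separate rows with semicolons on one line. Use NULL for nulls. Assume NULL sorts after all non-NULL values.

(178, NULL); (206, 4); (415, NULL); (419, NULL); (456, NULL); (854, 4); (NULL, NULL)

RIGHT JOIN keeps every row from `listings`; unmatched rows get NULL for `agents`'s columns.
Matching on a.agent_id = b.agent_id AND a.batch = b.batch. A NULL in a compared column never satisfies the condition.
- a row (agent_id=5, batch=KW): no match.
- a row (agent_id=9, batch=OC): no match.
- a row (agent_id=9, batch=OC): no match.
- a row (agent_id=4, batch=OC): matches 2 b row(s) → 2 output row(s).
- a row (agent_id=5, batch=UI): no match.
- a row (agent_id=6, batch=UI): no match.
- a row (agent_id=9, batch=KW): no match.
- 5 b row(s) had no a match → kept, a columns NULL.
After projecting and ordering:
b.price_k | a.agent_id
178 | NULL
206 | 4
415 | NULL
419 | NULL
456 | NULL
854 | 4
NULL | NULL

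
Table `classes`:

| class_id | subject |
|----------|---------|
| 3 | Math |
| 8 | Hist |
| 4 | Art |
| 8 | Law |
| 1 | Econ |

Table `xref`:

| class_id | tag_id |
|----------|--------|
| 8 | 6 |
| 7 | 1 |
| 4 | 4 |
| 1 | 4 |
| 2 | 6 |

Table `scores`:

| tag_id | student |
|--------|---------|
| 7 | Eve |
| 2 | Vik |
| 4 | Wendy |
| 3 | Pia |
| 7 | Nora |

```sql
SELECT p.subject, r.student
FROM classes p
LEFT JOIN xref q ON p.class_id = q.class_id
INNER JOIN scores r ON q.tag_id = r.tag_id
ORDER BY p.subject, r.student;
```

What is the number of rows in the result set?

Step 1 — p LEFT JOIN q on class_id → 5 row(s).
Then INNER JOIN `scores r` on tag_id: keep only rows whose q.tag_id appears in r.
Result: 2 row(s).

2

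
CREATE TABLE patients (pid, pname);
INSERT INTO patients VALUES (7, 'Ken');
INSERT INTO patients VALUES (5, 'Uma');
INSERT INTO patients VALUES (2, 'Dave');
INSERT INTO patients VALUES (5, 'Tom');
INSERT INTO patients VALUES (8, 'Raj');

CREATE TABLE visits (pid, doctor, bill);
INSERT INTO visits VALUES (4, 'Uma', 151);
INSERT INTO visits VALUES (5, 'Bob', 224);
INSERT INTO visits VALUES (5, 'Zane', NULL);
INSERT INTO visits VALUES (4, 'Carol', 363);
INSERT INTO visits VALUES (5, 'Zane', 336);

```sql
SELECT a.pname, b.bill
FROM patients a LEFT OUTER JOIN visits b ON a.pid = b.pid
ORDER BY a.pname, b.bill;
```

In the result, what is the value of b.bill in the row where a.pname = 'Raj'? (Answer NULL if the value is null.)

NULL

LEFT JOIN keeps every row from `patients`; unmatched rows get NULL for `visits`'s columns.
Matching on a.pid = b.pid.
- a[0] pid=7 → no match; kept with NULLs on the b side.
- a[1] pid=5 → 3 match(es) in b → 3 row(s).
- a[2] pid=2 → no match; kept with NULLs on the b side.
- a[3] pid=5 → 3 match(es) in b → 3 row(s).
- a[4] pid=8 → no match; kept with NULLs on the b side.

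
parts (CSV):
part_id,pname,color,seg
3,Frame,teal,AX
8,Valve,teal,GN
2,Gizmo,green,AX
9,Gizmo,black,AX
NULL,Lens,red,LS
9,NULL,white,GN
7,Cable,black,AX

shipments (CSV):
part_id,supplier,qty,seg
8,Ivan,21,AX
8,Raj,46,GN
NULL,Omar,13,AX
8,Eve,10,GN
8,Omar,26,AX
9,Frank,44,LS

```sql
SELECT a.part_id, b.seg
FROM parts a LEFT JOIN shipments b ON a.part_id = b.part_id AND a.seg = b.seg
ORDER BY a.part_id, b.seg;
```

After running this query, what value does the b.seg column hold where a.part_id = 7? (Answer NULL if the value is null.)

NULL

LEFT JOIN keeps every row from `parts`; unmatched rows get NULL for `shipments`'s columns.
Matching on a.part_id = b.part_id AND a.seg = b.seg. A NULL in a compared column never satisfies the condition.
Matched pairs: 2; unmatched a rows kept: 6.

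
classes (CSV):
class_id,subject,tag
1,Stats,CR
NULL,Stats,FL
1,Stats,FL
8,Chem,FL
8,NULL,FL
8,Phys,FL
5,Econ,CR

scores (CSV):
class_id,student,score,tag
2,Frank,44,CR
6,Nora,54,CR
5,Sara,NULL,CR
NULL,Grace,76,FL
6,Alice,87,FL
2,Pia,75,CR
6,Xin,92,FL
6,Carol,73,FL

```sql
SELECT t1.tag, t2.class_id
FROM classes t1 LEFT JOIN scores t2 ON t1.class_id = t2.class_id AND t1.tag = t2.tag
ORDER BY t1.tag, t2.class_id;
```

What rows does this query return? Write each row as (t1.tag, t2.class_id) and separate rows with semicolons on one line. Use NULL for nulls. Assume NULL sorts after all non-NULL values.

(CR, 5); (CR, NULL); (FL, NULL); (FL, NULL); (FL, NULL); (FL, NULL); (FL, NULL)

LEFT JOIN keeps every row from `classes`; unmatched rows get NULL for `scores`'s columns.
Matching on t1.class_id = t2.class_id AND t1.tag = t2.tag. A NULL in a compared column never satisfies the condition.
- class_id=1, tag=CR: no t2 row matches, row kept with t2 columns NULL.
- class_id=NULL, tag=FL: no t2 row matches, row kept with t2 columns NULL.
- class_id=1, tag=FL: no t2 row matches, row kept with t2 columns NULL.
- class_id=8, tag=FL: no t2 row matches, row kept with t2 columns NULL.
- class_id=8, tag=FL: no t2 row matches, row kept with t2 columns NULL.
- class_id=8, tag=FL: no t2 row matches, row kept with t2 columns NULL.
- class_id=5, tag=CR: 1 matching t2 row(s), so 1 row(s) emitted.
After projecting and ordering:
t1.tag | t2.class_id
CR | 5
CR | NULL
FL | NULL
FL | NULL
FL | NULL
FL | NULL
FL | NULL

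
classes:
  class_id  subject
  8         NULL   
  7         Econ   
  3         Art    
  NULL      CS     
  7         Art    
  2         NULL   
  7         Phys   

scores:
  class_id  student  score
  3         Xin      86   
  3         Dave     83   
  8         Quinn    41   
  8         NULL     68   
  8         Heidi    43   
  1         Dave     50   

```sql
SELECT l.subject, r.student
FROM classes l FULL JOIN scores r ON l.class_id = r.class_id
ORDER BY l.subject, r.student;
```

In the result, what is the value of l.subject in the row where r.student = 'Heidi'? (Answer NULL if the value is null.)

FULL OUTER JOIN keeps every row from both sides; unmatched rows get NULL for the other side's columns.
Matching on l.class_id = r.class_id. A NULL in a compared column never satisfies the condition.
- l row (class_id=8): matches 3 r row(s) → 3 output row(s).
- l row (class_id=7): no match → kept, r columns NULL.
- l row (class_id=3): matches 2 r row(s) → 2 output row(s).
- l row (class_id=NULL): no match → kept, r columns NULL.
- l row (class_id=7): no match → kept, r columns NULL.
- l row (class_id=2): no match → kept, r columns NULL.
- l row (class_id=7): no match → kept, r columns NULL.
- 1 row(s) from r found no l partner → padded with NULL.

NULL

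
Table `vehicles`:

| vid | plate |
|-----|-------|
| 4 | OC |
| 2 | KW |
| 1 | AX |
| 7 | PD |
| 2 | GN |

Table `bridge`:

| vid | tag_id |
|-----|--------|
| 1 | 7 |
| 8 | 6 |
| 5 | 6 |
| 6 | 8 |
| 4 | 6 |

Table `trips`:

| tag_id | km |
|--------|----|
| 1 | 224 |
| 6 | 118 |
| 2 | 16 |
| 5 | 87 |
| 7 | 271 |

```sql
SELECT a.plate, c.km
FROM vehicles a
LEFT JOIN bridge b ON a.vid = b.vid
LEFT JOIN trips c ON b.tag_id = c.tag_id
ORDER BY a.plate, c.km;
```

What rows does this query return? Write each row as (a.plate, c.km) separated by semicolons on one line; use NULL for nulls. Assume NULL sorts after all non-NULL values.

(AX, 271); (GN, NULL); (KW, NULL); (OC, 118); (PD, NULL)

Evaluate left to right. First `vehicles a LEFT JOIN bridge b` on vid: 5 row(s).
Then LEFT JOIN `trips c` on tag_id: each of those 5 rows is kept; rows whose b.tag_id has no match in c get NULL for c's columns.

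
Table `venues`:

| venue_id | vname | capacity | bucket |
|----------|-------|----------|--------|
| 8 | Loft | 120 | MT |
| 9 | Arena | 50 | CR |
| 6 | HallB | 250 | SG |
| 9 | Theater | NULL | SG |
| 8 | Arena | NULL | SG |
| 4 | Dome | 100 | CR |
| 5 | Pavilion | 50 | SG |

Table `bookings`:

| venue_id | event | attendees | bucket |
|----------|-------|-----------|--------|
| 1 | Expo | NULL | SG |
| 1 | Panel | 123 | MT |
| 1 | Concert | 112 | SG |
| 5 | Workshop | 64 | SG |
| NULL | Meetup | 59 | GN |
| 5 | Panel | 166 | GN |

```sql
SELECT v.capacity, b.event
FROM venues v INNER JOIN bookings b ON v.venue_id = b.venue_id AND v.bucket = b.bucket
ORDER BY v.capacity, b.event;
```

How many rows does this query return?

1

INNER JOIN keeps only pairs where the ON condition holds.
Matching on v.venue_id = b.venue_id AND v.bucket = b.bucket. A NULL in a compared column never satisfies the condition.
Matched pairs: 1.
Total: 1 rows.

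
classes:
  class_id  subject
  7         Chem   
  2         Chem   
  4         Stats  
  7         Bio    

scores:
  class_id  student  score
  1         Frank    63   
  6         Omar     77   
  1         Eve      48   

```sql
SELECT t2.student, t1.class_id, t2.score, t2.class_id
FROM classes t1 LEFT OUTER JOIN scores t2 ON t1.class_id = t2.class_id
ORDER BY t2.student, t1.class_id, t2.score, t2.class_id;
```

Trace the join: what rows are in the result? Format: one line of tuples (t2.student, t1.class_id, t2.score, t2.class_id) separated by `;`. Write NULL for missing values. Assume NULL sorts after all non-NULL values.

LEFT JOIN keeps every row from `classes`; unmatched rows get NULL for `scores`'s columns.
Matching on t1.class_id = t2.class_id.
Matched pairs: 0; unmatched t1 rows kept: 4.

(NULL, 2, NULL, NULL); (NULL, 4, NULL, NULL); (NULL, 7, NULL, NULL); (NULL, 7, NULL, NULL)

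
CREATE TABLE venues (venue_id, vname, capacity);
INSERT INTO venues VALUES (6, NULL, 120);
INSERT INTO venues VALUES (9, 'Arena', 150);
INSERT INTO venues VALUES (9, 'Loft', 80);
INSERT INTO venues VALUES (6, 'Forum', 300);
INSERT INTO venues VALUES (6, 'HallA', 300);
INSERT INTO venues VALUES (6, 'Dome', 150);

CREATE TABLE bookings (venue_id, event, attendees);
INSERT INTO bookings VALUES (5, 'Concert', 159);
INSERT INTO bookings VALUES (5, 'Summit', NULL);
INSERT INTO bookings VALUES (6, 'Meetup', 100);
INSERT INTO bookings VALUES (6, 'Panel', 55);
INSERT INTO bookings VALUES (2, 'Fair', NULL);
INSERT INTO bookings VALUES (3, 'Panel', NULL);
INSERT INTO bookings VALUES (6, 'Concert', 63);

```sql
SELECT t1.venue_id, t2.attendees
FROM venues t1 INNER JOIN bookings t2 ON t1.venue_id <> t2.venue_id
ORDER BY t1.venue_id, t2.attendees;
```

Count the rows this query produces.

INNER JOIN keeps only pairs where the ON condition holds.
Matching on t1.venue_id <> t2.venue_id.
Matched pairs: 30.
Total: 30 rows.

30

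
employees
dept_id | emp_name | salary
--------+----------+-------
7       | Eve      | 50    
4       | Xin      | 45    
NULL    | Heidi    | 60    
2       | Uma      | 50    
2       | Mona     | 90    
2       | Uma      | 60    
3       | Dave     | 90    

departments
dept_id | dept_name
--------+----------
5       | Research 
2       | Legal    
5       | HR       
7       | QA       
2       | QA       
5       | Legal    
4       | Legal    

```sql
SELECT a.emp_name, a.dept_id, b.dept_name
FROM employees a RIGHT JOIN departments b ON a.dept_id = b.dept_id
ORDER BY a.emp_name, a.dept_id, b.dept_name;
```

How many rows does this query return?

RIGHT JOIN keeps every row from `departments`; unmatched rows get NULL for `employees`'s columns.
Matching on a.dept_id = b.dept_id. A NULL in a compared column never satisfies the condition.
- dept_id=7: 1 matching b row(s), so 1 row(s) emitted.
- dept_id=4: 1 matching b row(s), so 1 row(s) emitted.
- dept_id=NULL: no matching b row.
- dept_id=2: 2 matching b row(s), so 2 row(s) emitted.
- dept_id=2: 2 matching b row(s), so 2 row(s) emitted.
- dept_id=2: 2 matching b row(s), so 2 row(s) emitted.
- dept_id=3: no matching b row.
- plus 3 unmatched b row(s), each kept with NULL a columns.
Total: 8 matched + 3 padded = 11 rows.

11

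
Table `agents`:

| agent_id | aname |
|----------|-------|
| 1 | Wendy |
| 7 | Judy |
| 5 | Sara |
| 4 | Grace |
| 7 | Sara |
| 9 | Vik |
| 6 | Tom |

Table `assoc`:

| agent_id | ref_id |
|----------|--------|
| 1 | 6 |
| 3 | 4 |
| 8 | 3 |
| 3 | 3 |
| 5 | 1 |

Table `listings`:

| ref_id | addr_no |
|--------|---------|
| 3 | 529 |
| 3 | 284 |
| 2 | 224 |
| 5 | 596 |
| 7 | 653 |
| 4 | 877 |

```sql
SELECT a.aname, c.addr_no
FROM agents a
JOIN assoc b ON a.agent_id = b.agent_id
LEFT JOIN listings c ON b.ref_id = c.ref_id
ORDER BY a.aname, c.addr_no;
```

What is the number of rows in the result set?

2

Evaluate left to right. First `agents a INNER JOIN assoc b` on agent_id: 2 row(s).
Then LEFT JOIN `listings c` on ref_id: each of those 2 rows is kept; rows whose b.ref_id has no match in c get NULL for c's columns.
Result: 2 row(s).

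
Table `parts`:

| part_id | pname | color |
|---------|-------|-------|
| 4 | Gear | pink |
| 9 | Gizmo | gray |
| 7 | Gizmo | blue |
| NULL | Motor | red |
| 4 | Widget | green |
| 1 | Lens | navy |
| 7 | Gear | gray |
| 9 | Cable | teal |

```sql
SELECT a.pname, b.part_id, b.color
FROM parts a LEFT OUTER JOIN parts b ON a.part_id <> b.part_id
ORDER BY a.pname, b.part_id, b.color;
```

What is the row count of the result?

LEFT JOIN keeps every row from `parts a`; unmatched rows get NULL for `parts b`'s columns.
Matching on a.part_id <> b.part_id. A NULL in a compared column never satisfies the condition.
Matched pairs: 36; unmatched a rows kept: 1.
Total: 36 matched + 1 padded = 37 rows.

37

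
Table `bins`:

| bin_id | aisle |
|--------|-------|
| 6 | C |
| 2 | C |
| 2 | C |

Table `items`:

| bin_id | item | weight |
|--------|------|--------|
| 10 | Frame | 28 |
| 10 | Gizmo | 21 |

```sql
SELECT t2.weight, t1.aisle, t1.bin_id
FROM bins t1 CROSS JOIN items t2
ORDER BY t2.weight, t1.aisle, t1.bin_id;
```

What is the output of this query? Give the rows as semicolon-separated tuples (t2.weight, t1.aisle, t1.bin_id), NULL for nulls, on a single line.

CROSS JOIN pairs every row of `bins` with every row of `items`: 3 × 2 = 6 rows.
After projecting and ordering:
t2.weight | t1.aisle | t1.bin_id
21 | C | 2
21 | C | 2
21 | C | 6
28 | C | 2
28 | C | 2
28 | C | 6

(21, C, 2); (21, C, 2); (21, C, 6); (28, C, 2); (28, C, 2); (28, C, 6)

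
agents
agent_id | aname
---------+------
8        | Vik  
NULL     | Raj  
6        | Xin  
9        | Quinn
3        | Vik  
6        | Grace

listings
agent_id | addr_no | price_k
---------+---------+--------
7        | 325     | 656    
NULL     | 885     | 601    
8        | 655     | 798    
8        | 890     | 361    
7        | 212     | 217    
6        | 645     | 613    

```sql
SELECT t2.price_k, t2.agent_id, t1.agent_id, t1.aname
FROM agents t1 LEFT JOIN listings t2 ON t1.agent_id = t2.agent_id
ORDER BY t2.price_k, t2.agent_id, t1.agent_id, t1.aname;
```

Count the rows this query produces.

7

LEFT JOIN keeps every row from `agents`; unmatched rows get NULL for `listings`'s columns.
Matching on t1.agent_id = t2.agent_id. A NULL in a compared column never satisfies the condition.
- agent_id=8: 2 matching t2 row(s), so 2 row(s) emitted.
- agent_id=NULL: no t2 row matches, row kept with t2 columns NULL.
- agent_id=6: 1 matching t2 row(s), so 1 row(s) emitted.
- agent_id=9: no t2 row matches, row kept with t2 columns NULL.
- agent_id=3: no t2 row matches, row kept with t2 columns NULL.
- agent_id=6: 1 matching t2 row(s), so 1 row(s) emitted.
Total: 4 matched + 3 padded = 7 rows.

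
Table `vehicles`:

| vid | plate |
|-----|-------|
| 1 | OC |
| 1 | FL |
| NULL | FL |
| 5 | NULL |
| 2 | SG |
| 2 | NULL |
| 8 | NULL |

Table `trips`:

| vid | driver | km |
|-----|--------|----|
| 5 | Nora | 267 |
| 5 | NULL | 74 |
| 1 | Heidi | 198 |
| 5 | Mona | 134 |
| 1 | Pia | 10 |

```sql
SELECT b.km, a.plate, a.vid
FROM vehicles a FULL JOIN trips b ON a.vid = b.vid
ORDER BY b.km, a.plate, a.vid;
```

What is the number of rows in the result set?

11

FULL OUTER JOIN keeps every row from both sides; unmatched rows get NULL for the other side's columns.
Matching on a.vid = b.vid. A NULL in a compared column never satisfies the condition.
- a[0] vid=1 → 2 match(es) in b → 2 row(s).
- a[1] vid=1 → 2 match(es) in b → 2 row(s).
- a[2] vid=NULL → no match; kept with NULLs on the b side.
- a[3] vid=5 → 3 match(es) in b → 3 row(s).
- a[4] vid=2 → no match; kept with NULLs on the b side.
- a[5] vid=2 → no match; kept with NULLs on the b side.
- a[6] vid=8 → no match; kept with NULLs on the b side.
Total: 7 matched + 4 padded = 11 rows.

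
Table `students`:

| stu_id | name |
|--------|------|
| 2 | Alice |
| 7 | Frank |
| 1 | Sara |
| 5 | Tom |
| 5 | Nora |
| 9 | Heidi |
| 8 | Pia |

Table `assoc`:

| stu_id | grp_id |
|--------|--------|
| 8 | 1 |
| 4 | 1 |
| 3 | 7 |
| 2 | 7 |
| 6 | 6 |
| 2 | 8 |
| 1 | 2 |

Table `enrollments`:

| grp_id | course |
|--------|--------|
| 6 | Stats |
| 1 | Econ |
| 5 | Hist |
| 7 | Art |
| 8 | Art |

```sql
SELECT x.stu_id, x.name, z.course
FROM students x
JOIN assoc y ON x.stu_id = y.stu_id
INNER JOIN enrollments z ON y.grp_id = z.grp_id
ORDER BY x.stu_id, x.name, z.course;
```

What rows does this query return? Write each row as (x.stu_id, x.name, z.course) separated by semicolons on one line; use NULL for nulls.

(2, Alice, Art); (2, Alice, Art); (8, Pia, Econ)

Evaluate left to right. First `students x INNER JOIN assoc y` on stu_id: 4 row(s).
Then INNER JOIN `enrollments z` on grp_id: keep only rows whose y.grp_id appears in z.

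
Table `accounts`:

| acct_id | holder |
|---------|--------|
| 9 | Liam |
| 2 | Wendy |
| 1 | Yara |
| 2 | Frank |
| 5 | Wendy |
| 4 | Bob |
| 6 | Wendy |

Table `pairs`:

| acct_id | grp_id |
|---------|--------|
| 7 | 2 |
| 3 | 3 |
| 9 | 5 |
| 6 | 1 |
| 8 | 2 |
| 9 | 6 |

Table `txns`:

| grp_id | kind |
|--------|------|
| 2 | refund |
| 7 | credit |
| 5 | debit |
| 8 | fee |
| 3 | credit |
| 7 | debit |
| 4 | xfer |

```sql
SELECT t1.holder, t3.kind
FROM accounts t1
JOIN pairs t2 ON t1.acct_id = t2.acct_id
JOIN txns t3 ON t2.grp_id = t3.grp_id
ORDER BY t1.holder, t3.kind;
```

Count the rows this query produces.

1

Joins associate left-to-right: accounts INNER JOIN pairs on acct_id gives 3 intermediate row(s).
Then INNER JOIN `txns t3` on grp_id: keep only rows whose t2.grp_id appears in t3.
Result: 1 row(s).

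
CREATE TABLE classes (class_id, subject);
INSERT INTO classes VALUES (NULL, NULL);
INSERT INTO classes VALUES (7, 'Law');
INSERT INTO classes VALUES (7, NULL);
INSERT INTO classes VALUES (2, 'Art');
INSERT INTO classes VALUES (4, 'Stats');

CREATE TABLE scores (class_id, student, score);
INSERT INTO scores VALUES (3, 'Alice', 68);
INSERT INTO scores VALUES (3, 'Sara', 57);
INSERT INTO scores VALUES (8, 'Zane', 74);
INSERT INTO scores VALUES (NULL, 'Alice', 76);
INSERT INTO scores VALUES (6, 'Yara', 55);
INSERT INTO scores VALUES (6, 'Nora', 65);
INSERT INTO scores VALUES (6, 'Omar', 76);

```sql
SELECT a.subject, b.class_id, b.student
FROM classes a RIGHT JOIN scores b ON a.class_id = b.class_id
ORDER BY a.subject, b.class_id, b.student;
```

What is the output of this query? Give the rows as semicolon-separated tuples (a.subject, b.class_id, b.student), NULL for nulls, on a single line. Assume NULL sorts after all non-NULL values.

(NULL, 3, Alice); (NULL, 3, Sara); (NULL, 6, Nora); (NULL, 6, Omar); (NULL, 6, Yara); (NULL, 8, Zane); (NULL, NULL, Alice)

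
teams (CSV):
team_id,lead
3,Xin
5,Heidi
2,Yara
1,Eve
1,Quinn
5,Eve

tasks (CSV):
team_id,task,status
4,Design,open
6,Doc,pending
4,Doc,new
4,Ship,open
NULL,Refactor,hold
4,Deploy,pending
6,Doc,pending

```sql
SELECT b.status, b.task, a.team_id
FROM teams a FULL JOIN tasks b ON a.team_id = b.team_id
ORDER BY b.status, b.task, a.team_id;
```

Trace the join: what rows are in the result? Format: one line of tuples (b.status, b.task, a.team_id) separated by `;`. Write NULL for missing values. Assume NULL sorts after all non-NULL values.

(hold, Refactor, NULL); (new, Doc, NULL); (open, Design, NULL); (open, Ship, NULL); (pending, Deploy, NULL); (pending, Doc, NULL); (pending, Doc, NULL); (NULL, NULL, 1); (NULL, NULL, 1); (NULL, NULL, 2); (NULL, NULL, 3); (NULL, NULL, 5); (NULL, NULL, 5)

FULL OUTER JOIN keeps every row from both sides; unmatched rows get NULL for the other side's columns.
Matching on a.team_id = b.team_id. A NULL in a compared column never satisfies the condition.
Matched pairs: 0; unmatched a rows kept: 6; unmatched b rows kept: 7.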